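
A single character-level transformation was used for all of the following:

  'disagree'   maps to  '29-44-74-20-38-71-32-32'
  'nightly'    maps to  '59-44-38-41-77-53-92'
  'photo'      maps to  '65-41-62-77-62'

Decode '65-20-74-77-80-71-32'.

d(#4)→29 and i(#9)→44: differences scale by 3, so n = 3·pos + 17. Each letter becomes 3×(its alphabet position, a=1..z=26) + 17.
Decoding 65-20-74-77-80-71-32: 65→(65−17)÷3=16=p, 20→(20−17)÷3=1=a, 74→(74−17)÷3=19=s, 77→(77−17)÷3=20=t, 80→(80−17)÷3=21=u, 71→(71−17)÷3=18=r, 32→(32−17)÷3=5=e.

pasture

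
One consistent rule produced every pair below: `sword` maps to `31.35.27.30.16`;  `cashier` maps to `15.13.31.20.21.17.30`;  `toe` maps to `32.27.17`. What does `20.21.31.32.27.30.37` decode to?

history

s is letter #19 and maps to 31: an offset of 12. The number is (letter's place in the alphabet, a=1) + 12.
Decoding 20.21.31.32.27.30.37: 20→(20−12)÷1=8=h, 21→(21−12)÷1=9=i, 31→(31−12)÷1=19=s, 32→(32−12)÷1=20=t, 27→(27−12)÷1=15=o, 30→(30−12)÷1=18=r, 37→(37−12)÷1=25=y.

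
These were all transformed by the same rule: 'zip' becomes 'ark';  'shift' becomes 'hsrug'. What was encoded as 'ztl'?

Each pair mirrors across the alphabet (z↔a, i↔r, p↔k): positions sum to 25. Each letter is replaced by its mirror in the alphabet: a↔z, b↔y, c↔x, and so on (the Atbash cipher).
Undoing it on ztl: z↔a, t↔g, l↔o.

ago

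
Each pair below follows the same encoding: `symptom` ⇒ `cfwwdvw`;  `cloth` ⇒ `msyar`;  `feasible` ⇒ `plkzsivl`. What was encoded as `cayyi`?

Shifts by position in symptom: pos 0: s→c (+10), pos 1: y→f (+7), pos 2: m→w (+10), pos 3: p→w (+7) — repeating every 2. It's a Vigenère-style cipher with numeric key [10,7]: position i shifts by key[i mod 2].
Undoing it on cayyi: c−10=s, a−7=t, y−10=o, y−7=r, i−10=y.

story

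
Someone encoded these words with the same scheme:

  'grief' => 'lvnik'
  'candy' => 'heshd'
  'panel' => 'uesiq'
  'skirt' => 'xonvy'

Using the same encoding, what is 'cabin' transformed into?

hegms

Shifts by position in grief: pos 0: g→l (+5), pos 1: r→v (+4), pos 2: i→n (+5), pos 3: e→i (+4) — repeating every 2. The shifts repeat in a cycle of length 2: positions 0,1,… shift by +5, +4, then the pattern repeats.
On cabin: c+5=h, a+4=e, b+5=g, i+4=m, n+5=s.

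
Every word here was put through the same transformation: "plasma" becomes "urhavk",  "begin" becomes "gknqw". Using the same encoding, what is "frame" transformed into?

In plasma: p→u is +5, l→r is +6, a→h is +7, s→a is +8 — the shift increases by 1 each position. The shift increases by 1 at each position, starting from +5: 5, 6, 7, ….
Applying it to frame: f+5=k, r+6=x, a+7=h, m+8=u, e+9=n.

kxhun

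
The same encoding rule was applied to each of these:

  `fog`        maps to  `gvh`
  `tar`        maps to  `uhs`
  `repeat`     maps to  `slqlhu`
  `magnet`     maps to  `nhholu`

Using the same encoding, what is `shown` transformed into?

The shift depends on letter class: consonant f→g is +1, but vowel o→v is +7. Vowels shift forward by 7 and consonants shift forward by 1.
On shown: s(cons)+1=t, h(cons)+1=i, o(vowel)+7=v, w(cons)+1=x, n(cons)+1=o.

tivxo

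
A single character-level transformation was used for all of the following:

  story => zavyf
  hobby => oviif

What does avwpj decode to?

topic

Compare letters: s→z is +7, t→a is +7, o→v is +7 — a constant shift. Every letter moves 7 places later in the alphabet, wrapping around z→a.
Decoding avwpj: a−7=t, v−7=o, w−7=p, p−7=i, j−7=c.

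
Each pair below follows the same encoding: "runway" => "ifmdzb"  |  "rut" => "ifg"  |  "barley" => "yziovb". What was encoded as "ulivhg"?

forest

Each pair mirrors across the alphabet (r↔i, u↔f, n↔m): positions sum to 25. Each letter is replaced by its mirror in the alphabet: a↔z, b↔y, c↔x, and so on (the Atbash cipher).
Reversing it on ulivhg: u↔f, l↔o, i↔r, v↔e, h↔s, g↔t.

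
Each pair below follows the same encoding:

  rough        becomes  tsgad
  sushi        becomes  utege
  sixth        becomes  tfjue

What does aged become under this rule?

Two steps: reverse the string, then apply a Caesar shift of +12.
On aged: reverse → dega; then shift: d+12=p, e+12=q, g+12=s, a+12=m.

pqsm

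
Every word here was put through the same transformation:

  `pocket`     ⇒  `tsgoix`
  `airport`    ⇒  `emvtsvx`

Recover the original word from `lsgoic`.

hockey

Compare letters: p→t is +4, o→s is +4, c→g is +4 — a constant shift. It's a constant shift of +4 (ROT4).
Undoing it on lsgoic: l−4=h, s−4=o, g−4=c, o−4=k, i−4=e, c−4=y.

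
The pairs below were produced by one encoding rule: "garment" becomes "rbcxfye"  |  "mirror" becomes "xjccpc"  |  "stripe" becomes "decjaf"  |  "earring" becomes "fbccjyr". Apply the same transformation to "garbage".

rbcmbrf

Vowels shift forward by 1 and consonants shift forward by 11.
On garbage: g(cons)+11=r, a(vowel)+1=b, r(cons)+11=c, b(cons)+11=m, a(vowel)+1=b, g(cons)+11=r, e(vowel)+1=f.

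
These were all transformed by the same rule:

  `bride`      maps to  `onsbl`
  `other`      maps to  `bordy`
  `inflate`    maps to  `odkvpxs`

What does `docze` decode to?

upset

The output letters match the input read backwards, each shifted +10: bride reversed is edirb. The word is reversed, then every letter is shifted forward by 10.
Decoding docze: shift back: d−10=t, o−10=e, c−10=s, z−10=p, e−10=u → tespu; then reverse → upset.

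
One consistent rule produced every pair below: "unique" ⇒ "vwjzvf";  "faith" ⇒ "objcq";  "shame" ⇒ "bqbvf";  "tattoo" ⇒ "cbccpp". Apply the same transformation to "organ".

The shift depends on letter class: consonant n→w is +9, but vowel u→v is +1. Vowels shift forward by 1 and consonants shift forward by 9.
For organ: o(vowel)+1=p, r(cons)+9=a, g(cons)+9=p, a(vowel)+1=b, n(cons)+9=w.

papbw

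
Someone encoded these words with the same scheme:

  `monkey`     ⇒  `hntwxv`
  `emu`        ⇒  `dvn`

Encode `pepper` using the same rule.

anyyny

The output letters match the input read backwards, each shifted +9: monkey reversed is yeknom. The word is reversed, then every letter is shifted forward by 9.
Applying it to pepper: reverse → reppep; then shift: r+9=a, e+9=n, p+9=y, p+9=y, e+9=n, p+9=y.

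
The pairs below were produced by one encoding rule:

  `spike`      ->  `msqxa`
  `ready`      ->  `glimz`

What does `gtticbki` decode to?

Read the word backwards and shift each letter +8.
Decoding gtticbki: shift back: g−8=y, t−8=l, t−8=l, i−8=a, c−8=u, b−8=t, k−8=c, i−8=a → yllautca; then reverse → actually.

actually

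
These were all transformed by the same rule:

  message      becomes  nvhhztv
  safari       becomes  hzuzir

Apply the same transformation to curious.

Each pair mirrors across the alphabet (m↔n, e↔v, s↔h): positions sum to 25. Letters are reflected about the middle of the alphabet (position → 25−position): Atbash.
For curious: c↔x, u↔f, r↔i, i↔r, o↔l, u↔f, s↔h.

xfirlfh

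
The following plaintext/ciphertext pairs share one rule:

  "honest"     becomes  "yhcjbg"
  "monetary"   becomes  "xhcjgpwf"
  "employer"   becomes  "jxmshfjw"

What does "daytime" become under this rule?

epfgdxj

h(7)→y(24) and o(14)→h(7) fit y≡5x+15 (mod 26); the inverse of 5 mod 26 is 21. Treating letters as 0–25, the rule is x ↦ 5x + 15 (mod 26).
For daytime: d(3)→5·3+15≡4=e; a(0)→5·0+15≡15=p; y(24)→5·24+15≡5=f; t(19)→5·19+15≡6=g; i(8)→5·8+15≡3=d; m(12)→5·12+15≡23=x; e(4)→5·4+15≡9=j (all mod 26).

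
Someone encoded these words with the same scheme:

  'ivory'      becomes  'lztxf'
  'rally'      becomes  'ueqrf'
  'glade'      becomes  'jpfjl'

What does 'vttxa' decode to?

The shift increases by 1 at each position, starting from +3: 3, 4, 5, ….
Reversing it on vttxa: v−3=s, t−4=p, t−5=o, x−6=r, a−7=t.

sport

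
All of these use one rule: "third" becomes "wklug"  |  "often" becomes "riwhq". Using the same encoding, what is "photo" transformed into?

Each letter is shifted forward by 3 in the alphabet (a Caesar shift of +3).
On photo: p+3=s, h+3=k, o+3=r, t+3=w, o+3=r.

skrwr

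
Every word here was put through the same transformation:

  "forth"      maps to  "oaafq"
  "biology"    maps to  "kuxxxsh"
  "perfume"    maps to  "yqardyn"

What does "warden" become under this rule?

The shifts repeat in a cycle of length 2: positions 0,1,… shift by +9, +12, then the pattern repeats.
For warden: w+9=f, a+12=m, r+9=a, d+12=p, e+9=n, n+12=z.

fmapnz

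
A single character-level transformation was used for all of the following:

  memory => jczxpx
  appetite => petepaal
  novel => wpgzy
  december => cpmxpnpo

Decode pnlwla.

palace

The word is reversed, then every letter is shifted forward by 11.
Undoing it on pnlwla: shift back: p−11=e, n−11=c, l−11=a, w−11=l, l−11=a, a−11=p → ecalap; then reverse → palace.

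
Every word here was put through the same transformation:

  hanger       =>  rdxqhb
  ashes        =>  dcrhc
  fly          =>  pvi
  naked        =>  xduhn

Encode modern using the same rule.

wrnhbx

The shift depends on letter class: consonant h→r is +10, but vowel a→d is +3. The rule splits by letter class: vowels +3, consonants +10.
Applying it to modern: m(cons)+10=w, o(vowel)+3=r, d(cons)+10=n, e(vowel)+3=h, r(cons)+10=b, n(cons)+10=x.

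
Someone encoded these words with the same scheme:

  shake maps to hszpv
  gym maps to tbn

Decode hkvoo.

Each pair mirrors across the alphabet (s↔h, h↔s, a↔z): positions sum to 25. Each letter is replaced by its mirror in the alphabet: a↔z, b↔y, c↔x, and so on (the Atbash cipher).
Undoing it on hkvoo: h↔s, k↔p, v↔e, o↔l, o↔l.

spell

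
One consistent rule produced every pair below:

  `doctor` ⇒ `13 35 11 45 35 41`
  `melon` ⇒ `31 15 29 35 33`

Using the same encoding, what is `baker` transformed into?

d(#4)→13 and o(#15)→35: differences scale by 2, so n = 2·pos + 5. With a=1..z=26, the number is 2·pos + 5.
On baker: b=2→9, a=1→7, k=11→27, e=5→15, r=18→41.

9 7 27 15 41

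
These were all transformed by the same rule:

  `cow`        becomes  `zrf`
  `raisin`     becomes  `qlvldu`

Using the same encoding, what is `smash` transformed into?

The output letters match the input read backwards, each shifted +3: cow reversed is woc. Two steps: reverse the string, then apply a Caesar shift of +3.
For smash: reverse → hsams; then shift: h+3=k, s+3=v, a+3=d, m+3=p, s+3=v.

kvdpv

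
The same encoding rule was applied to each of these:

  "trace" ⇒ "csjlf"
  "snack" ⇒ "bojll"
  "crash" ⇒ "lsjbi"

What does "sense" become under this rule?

bfwbf

Shifts by position in trace: pos 0: t→c (+9), pos 1: r→s (+1), pos 2: a→j (+9), pos 3: c→l (+9), pos 4: e→f (+1) — repeating every 3. A repeating key of period 3 is used — shifts +9, +1, +9 over and over.
For sense: s+9=b, e+1=f, n+9=w, s+9=b, e+1=f.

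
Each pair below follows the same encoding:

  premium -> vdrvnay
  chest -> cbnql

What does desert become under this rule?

The output letters match the input read backwards, each shifted +9: premium reversed is muimerp. Read the word backwards and shift each letter +9.
On desert: reverse → tresed; then shift: t+9=c, r+9=a, e+9=n, s+9=b, e+9=n, d+9=m.

canbnm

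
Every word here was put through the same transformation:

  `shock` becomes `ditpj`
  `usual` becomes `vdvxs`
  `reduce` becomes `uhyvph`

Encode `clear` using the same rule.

s(18)→d(3) and h(7)→i(8) fit y≡9x+23 (mod 26); the inverse of 9 mod 26 is 3. Treating letters as 0–25, the rule is x ↦ 9x + 23 (mod 26).
For clear: c(2)→9·2+23≡15=p; l(11)→9·11+23≡18=s; e(4)→9·4+23≡7=h; a(0)→9·0+23≡23=x; r(17)→9·17+23≡20=u (all mod 26).

pshxu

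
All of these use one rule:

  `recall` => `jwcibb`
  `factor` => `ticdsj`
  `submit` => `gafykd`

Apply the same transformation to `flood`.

tbssz

r(17)→j(9) and e(4)→w(22) fit y≡23x+8 (mod 26); the inverse of 23 mod 26 is 17. Treating letters as 0–25, the rule is x ↦ 23x + 8 (mod 26).
Applying it to flood: f(5)→23·5+8≡19=t; l(11)→23·11+8≡1=b; o(14)→23·14+8≡18=s; o(14)→23·14+8≡18=s; d(3)→23·3+8≡25=z (all mod 26).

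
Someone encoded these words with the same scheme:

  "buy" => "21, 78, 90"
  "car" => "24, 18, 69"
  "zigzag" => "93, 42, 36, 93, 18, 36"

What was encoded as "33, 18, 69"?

The formula is n = 3×(alphabet index, a=1) + 15.
Reversing it on 33, 18, 69: 33→(33−15)÷3=6=f, 18→(18−15)÷3=1=a, 69→(69−15)÷3=18=r.

far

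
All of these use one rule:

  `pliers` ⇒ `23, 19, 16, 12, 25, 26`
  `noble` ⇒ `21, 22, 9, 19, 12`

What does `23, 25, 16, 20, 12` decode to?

The number is (letter's place in the alphabet, a=1) + 7.
Reversing it on 23, 25, 16, 20, 12: 23→(23−7)÷1=16=p, 25→(25−7)÷1=18=r, 16→(16−7)÷1=9=i, 20→(20−7)÷1=13=m, 12→(12−7)÷1=5=e.

prime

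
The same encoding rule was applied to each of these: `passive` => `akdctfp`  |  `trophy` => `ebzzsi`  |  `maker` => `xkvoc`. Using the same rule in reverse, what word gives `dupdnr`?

sketch

Shifts by position in passive: pos 0: p→a (+11), pos 1: a→k (+10), pos 2: s→d (+11), pos 3: s→c (+10) — repeating every 2. It's a Vigenère-style cipher with numeric key [11,10]: position i shifts by key[i mod 2].
Reversing it on dupdnr: d−11=s, u−10=k, p−11=e, d−10=t, n−11=c, r−10=h.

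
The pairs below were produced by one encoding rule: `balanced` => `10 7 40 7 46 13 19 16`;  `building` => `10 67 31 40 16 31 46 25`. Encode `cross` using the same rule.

b(#2)→10 and a(#1)→7: differences scale by 3, so n = 3·pos + 4. Each letter becomes 3×(its alphabet position, a=1..z=26) + 4.
Applying it to cross: c=3→13, r=18→58, o=15→49, s=19→61, s=19→61.

13 58 49 61 61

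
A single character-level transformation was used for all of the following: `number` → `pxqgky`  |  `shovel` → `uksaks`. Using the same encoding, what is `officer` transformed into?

qijnilz

Each letter shifts forward by (position + 2), i.e. 2, 3, 4, … — the shift grows by one for each successive letter.
For officer: o+2=q, f+3=i, f+4=j, i+5=n, c+6=i, e+7=l, r+8=z.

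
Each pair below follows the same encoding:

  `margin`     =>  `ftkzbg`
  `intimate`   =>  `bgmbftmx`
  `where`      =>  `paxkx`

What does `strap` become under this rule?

Compare letters: m→f is +19, a→t is +19, r→k is +19 — a constant shift. This is a Caesar cipher with shift 19.
Applying it to strap: s+19=l, t+19=m, r+19=k, a+19=t, p+19=i.

lmkti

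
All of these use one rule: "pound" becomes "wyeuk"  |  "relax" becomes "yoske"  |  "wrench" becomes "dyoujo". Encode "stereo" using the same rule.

The shift depends on letter class: consonant p→w is +7, but vowel o→y is +10. The rule splits by letter class: vowels +10, consonants +7.
Applying it to stereo: s(cons)+7=z, t(cons)+7=a, e(vowel)+10=o, r(cons)+7=y, e(vowel)+10=o, o(vowel)+10=y.

zaoyoy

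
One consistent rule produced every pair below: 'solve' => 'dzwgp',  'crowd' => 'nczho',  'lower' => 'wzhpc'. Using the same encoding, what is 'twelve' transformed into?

ehpwgp

Compare letters: s→d is +11, o→z is +11, l→w is +11 — a constant shift. Each letter is shifted forward by 11 in the alphabet (a Caesar shift of +11).
Applying it to twelve: t+11=e, w+11=h, e+11=p, l+11=w, v+11=g, e+11=p.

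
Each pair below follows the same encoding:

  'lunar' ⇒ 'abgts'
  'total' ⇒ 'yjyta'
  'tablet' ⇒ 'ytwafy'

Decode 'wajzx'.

l(11)→a(0) and u(20)→b(1) fit y≡3x+19 (mod 26); the inverse of 3 mod 26 is 9. Each letter's alphabet position (a=0..z=25) is mapped through 3·x+19 mod 26 — an affine cipher.
Reversing it on wajzx: w(22)→9·(22−19)≡1=b; a(0)→9·(0−19)≡11=l; j(9)→9·(9−19)≡14=o; z(25)→9·(25−19)≡2=c; x(23)→9·(23−19)≡10=k (all mod 26).

block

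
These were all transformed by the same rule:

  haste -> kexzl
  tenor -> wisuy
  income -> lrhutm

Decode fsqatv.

In haste: h→k is +3, a→e is +4, s→x is +5, t→z is +6 — the shift increases by 1 each position. Letter i (0-indexed) is shifted by i+3, so successive shifts are 3, 4, 5, ….
Undoing it on fsqatv: f−3=c, s−4=o, q−5=l, a−6=u, t−7=m, v−8=n.

column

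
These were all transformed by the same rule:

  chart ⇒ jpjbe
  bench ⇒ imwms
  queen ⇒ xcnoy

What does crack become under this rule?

jzjmv

In chart: c→j is +7, h→p is +8, a→j is +9, r→b is +10 — the shift increases by 1 each position. Letter i (0-indexed) is shifted by i+7, so successive shifts are 7, 8, 9, ….
For crack: c+7=j, r+8=z, a+9=j, c+10=m, k+11=v.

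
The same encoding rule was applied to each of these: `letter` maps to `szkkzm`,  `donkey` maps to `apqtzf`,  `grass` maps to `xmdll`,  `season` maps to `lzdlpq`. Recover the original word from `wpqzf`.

honey

This is an affine cipher: with a=0,…,z=25, each position x becomes (25x+3) mod 26.
Undoing it on wpqzf: w(22)→25·(22−3)≡7=h; p(15)→25·(15−3)≡14=o; q(16)→25·(16−3)≡13=n; z(25)→25·(25−3)≡4=e; f(5)→25·(5−3)≡24=y (all mod 26).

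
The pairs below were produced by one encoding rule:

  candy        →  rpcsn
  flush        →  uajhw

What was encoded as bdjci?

mount

Every letter moves 15 places later in the alphabet, wrapping around z→a.
Undoing it on bdjci: b−15=m, d−15=o, j−15=u, c−15=n, i−15=t.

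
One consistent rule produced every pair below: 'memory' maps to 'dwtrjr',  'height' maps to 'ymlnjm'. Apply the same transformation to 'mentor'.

The output letters match the input read backwards, each shifted +5: memory reversed is yromem. Read the word backwards and shift each letter +5.
For mentor: reverse → rotnem; then shift: r+5=w, o+5=t, t+5=y, n+5=s, e+5=j, m+5=r.

wtysjr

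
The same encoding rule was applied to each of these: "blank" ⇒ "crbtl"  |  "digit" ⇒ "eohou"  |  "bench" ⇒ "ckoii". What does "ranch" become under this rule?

sgoii

Shifts by position in blank: pos 0: b→c (+1), pos 1: l→r (+6), pos 2: a→b (+1), pos 3: n→t (+6) — repeating every 2. It's a Vigenère-style cipher with numeric key [1,6]: position i shifts by key[i mod 2].
On ranch: r+1=s, a+6=g, n+1=o, c+6=i, h+1=i.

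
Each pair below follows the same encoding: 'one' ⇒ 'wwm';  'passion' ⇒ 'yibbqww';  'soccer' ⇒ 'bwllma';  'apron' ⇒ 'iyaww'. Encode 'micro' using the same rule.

The shift depends on letter class: consonant n→w is +9, but vowel o→w is +8. Two shifts are in play — +8 for a/e/i/o/u, +9 for every other letter.
Applying it to micro: m(cons)+9=v, i(vowel)+8=q, c(cons)+9=l, r(cons)+9=a, o(vowel)+8=w.

vqlaw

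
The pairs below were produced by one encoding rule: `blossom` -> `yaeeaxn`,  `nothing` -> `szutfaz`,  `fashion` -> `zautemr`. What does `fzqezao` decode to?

consent

The output letters match the input read backwards, each shifted +12: blossom reversed is mossolb. Two steps: reverse the string, then apply a Caesar shift of +12.
Reversing it on fzqezao: shift back: f−12=t, z−12=n, q−12=e, e−12=s, z−12=n, a−12=o, o−12=c → tnesnoc; then reverse → consent.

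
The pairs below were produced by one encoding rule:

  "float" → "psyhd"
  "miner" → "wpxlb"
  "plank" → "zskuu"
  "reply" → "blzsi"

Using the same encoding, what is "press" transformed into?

zyozc

Shifts by position in float: pos 0: f→p (+10), pos 1: l→s (+7), pos 2: o→y (+10), pos 3: a→h (+7) — repeating every 2. It's a Vigenère-style cipher with numeric key [10,7]: position i shifts by key[i mod 2].
For press: p+10=z, r+7=y, e+10=o, s+7=z, s+10=c.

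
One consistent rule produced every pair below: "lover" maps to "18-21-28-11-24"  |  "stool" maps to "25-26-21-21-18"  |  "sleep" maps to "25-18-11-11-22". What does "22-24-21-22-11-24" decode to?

l is letter #12 and maps to 18: an offset of 6. Letters become their 1-based position plus 6 (so a→7, b→8, …).
Undoing it on 22-24-21-22-11-24: 22→(22−6)÷1=16=p, 24→(24−6)÷1=18=r, 21→(21−6)÷1=15=o, 22→(22−6)÷1=16=p, 11→(11−6)÷1=5=e, 24→(24−6)÷1=18=r.

proper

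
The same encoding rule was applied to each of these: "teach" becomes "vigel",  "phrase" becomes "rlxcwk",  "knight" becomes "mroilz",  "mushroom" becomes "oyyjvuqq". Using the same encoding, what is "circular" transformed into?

Shifts by position in teach: pos 0: t→v (+2), pos 1: e→i (+4), pos 2: a→g (+6), pos 3: c→e (+2), pos 4: h→l (+4) — repeating every 3. It's a Vigenère-style cipher with numeric key [2,4,6]: position i shifts by key[i mod 3].
On circular: c+2=e, i+4=m, r+6=x, c+2=e, u+4=y, l+6=r, a+2=c, r+4=v.

emxeyrcv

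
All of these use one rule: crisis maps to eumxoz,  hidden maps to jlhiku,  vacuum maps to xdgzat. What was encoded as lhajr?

jewel

Each letter shifts forward by (position + 2), i.e. 2, 3, 4, … — the shift grows by one for each successive letter.
Undoing it on lhajr: l−2=j, h−3=e, a−4=w, j−5=e, r−6=l.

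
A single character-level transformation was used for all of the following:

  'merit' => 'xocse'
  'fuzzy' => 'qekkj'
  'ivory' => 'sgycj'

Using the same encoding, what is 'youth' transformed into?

jyees

The shift depends on letter class: consonant m→x is +11, but vowel e→o is +10. Two shifts are in play — +10 for a/e/i/o/u, +11 for every other letter.
Applying it to youth: y(cons)+11=j, o(vowel)+10=y, u(vowel)+10=e, t(cons)+11=e, h(cons)+11=s.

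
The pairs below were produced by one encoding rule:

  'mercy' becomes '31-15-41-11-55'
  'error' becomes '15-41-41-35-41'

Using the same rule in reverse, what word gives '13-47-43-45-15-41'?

The formula is n = 2×(alphabet index, a=1) + 5.
Reversing it on 13-47-43-45-15-41: 13→(13−5)÷2=4=d, 47→(47−5)÷2=21=u, 43→(43−5)÷2=19=s, 45→(45−5)÷2=20=t, 15→(15−5)÷2=5=e, 41→(41−5)÷2=18=r.

duster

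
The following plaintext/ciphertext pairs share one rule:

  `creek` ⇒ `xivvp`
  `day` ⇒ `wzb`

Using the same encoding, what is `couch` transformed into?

xlfxs

Letters are reflected about the middle of the alphabet (position → 25−position): Atbash.
For couch: c↔x, o↔l, u↔f, c↔x, h↔s.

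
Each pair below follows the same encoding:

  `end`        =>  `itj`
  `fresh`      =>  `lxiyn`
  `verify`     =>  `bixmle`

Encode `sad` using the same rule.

The shift depends on letter class: consonant n→t is +6, but vowel e→i is +4. Vowels shift forward by 4 and consonants shift forward by 6.
On sad: s(cons)+6=y, a(vowel)+4=e, d(cons)+6=j.

yej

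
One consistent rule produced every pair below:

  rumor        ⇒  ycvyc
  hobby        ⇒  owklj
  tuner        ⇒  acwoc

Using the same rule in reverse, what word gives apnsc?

their

In rumor: r→y is +7, u→c is +8, m→v is +9, o→y is +10 — the shift increases by 1 each position. Letter i (0-indexed) is shifted by i+7, so successive shifts are 7, 8, 9, ….
Undoing it on apnsc: a−7=t, p−8=h, n−9=e, s−10=i, c−11=r.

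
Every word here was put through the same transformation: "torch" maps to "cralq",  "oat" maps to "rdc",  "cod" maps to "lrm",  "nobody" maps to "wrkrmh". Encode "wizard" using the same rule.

The shift depends on letter class: consonant t→c is +9, but vowel o→r is +3. Two shifts are in play — +3 for a/e/i/o/u, +9 for every other letter.
On wizard: w(cons)+9=f, i(vowel)+3=l, z(cons)+9=i, a(vowel)+3=d, r(cons)+9=a, d(cons)+9=m.

flidam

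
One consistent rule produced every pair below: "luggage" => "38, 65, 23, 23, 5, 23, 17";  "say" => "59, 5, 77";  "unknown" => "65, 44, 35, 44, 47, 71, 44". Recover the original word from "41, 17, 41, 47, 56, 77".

l(#12)→38 and u(#21)→65: differences scale by 3, so n = 3·pos + 2. Each letter becomes 3×(its alphabet position, a=1..z=26) + 2.
Undoing it on 41, 17, 41, 47, 56, 77: 41→(41−2)÷3=13=m, 17→(17−2)÷3=5=e, 41→(41−2)÷3=13=m, 47→(47−2)÷3=15=o, 56→(56−2)÷3=18=r, 77→(77−2)÷3=25=y.

memory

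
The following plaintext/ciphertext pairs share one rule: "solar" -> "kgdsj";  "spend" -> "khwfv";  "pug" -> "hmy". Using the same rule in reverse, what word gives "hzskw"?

phase

Each letter is shifted forward by 18 in the alphabet (a Caesar shift of +18).
Decoding hzskw: h−18=p, z−18=h, s−18=a, k−18=s, w−18=e.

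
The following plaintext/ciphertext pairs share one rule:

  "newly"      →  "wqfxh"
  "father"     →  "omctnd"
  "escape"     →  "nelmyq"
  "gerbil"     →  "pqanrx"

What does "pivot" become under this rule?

A repeating key of period 2 is used — shifts +9, +12 over and over.
Applying it to pivot: p+9=y, i+12=u, v+9=e, o+12=a, t+9=c.

yueac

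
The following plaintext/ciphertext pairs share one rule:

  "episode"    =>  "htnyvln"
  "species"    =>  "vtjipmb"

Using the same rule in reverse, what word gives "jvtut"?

In episode: e→h is +3, p→t is +4, i→n is +5, s→y is +6 — the shift increases by 1 each position. Each letter shifts forward by (position + 3), i.e. 3, 4, 5, … — the shift grows by one for each successive letter.
Reversing it on jvtut: j−3=g, v−4=r, t−5=o, u−6=o, t−7=m.

groom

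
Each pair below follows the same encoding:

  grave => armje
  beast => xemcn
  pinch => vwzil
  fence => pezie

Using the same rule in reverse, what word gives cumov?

swamp

g(6)→a(0) and r(17)→r(17) fit y≡11x+12 (mod 26); the inverse of 11 mod 26 is 19. Treating letters as 0–25, the rule is x ↦ 11x + 12 (mod 26).
Reversing it on cumov: c(2)→19·(2−12)≡18=s; u(20)→19·(20−12)≡22=w; m(12)→19·(12−12)≡0=a; o(14)→19·(14−12)≡12=m; v(21)→19·(21−12)≡15=p (all mod 26).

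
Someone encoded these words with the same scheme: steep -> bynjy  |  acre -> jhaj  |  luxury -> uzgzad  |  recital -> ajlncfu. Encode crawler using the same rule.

The shifts repeat in a cycle of length 2: positions 0,1,… shift by +9, +5, then the pattern repeats.
Applying it to crawler: c+9=l, r+5=w, a+9=j, w+5=b, l+9=u, e+5=j, r+9=a.

lwjbuja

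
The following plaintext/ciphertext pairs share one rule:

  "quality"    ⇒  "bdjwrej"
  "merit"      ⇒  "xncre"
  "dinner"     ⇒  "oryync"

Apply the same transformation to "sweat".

The shift depends on letter class: consonant q→b is +11, but vowel u→d is +9. The rule splits by letter class: vowels +9, consonants +11.
Applying it to sweat: s(cons)+11=d, w(cons)+11=h, e(vowel)+9=n, a(vowel)+9=j, t(cons)+11=e.

dhnje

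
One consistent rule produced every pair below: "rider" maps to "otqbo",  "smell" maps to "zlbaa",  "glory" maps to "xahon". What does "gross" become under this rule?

xohzz

r(17)→o(14) and i(8)→t(19) fit y≡11x+9 (mod 26); the inverse of 11 mod 26 is 19. This is an affine cipher: with a=0,…,z=25, each position x becomes (11x+9) mod 26.
On gross: g(6)→11·6+9≡23=x; r(17)→11·17+9≡14=o; o(14)→11·14+9≡7=h; s(18)→11·18+9≡25=z; s(18)→11·18+9≡25=z (all mod 26).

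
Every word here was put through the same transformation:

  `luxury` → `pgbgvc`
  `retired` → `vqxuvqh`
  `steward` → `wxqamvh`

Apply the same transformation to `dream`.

hvqmq

Vowels shift forward by 12 and consonants shift forward by 4.
On dream: d(cons)+4=h, r(cons)+4=v, e(vowel)+12=q, a(vowel)+12=m, m(cons)+4=q.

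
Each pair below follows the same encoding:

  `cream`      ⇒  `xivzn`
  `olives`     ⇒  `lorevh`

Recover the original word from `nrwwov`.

middle

Each pair mirrors across the alphabet (c↔x, r↔i, e↔v): positions sum to 25. Each letter is replaced by its mirror in the alphabet: a↔z, b↔y, c↔x, and so on (the Atbash cipher).
Reversing it on nrwwov: n↔m, r↔i, w↔d, w↔d, o↔l, v↔e.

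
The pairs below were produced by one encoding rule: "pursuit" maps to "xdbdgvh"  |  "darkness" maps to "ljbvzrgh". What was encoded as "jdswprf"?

builder

In pursuit: p→x is +8, u→d is +9, r→b is +10, s→d is +11 — the shift increases by 1 each position. The shift increases by 1 at each position, starting from +8: 8, 9, 10, ….
Reversing it on jdswprf: j−8=b, d−9=u, s−10=i, w−11=l, p−12=d, r−13=e, f−14=r.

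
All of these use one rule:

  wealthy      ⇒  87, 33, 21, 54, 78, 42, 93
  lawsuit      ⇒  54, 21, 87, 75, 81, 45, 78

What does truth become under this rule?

With a=1..z=26, the number is 3·pos + 18.
On truth: t=20→78, r=18→72, u=21→81, t=20→78, h=8→42.

78, 72, 81, 78, 42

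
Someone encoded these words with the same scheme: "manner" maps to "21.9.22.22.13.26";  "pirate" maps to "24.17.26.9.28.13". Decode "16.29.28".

m is letter #13 and maps to 21: an offset of 8. Letters become their 1-based position plus 8 (so a→9, b→10, …).
Undoing it on 16.29.28: 16→(16−8)÷1=8=h, 29→(29−8)÷1=21=u, 28→(28−8)÷1=20=t.

hut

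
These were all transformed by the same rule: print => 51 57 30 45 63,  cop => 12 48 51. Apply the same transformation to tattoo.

The formula is n = 3×(alphabet index, a=1) + 3.
On tattoo: t=20→63, a=1→6, t=20→63, t=20→63, o=15→48, o=15→48.

63 6 63 63 48 48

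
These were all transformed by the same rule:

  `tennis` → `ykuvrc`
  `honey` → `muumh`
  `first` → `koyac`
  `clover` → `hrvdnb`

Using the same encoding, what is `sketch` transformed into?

In tennis: t→y is +5, e→k is +6, n→u is +7, n→v is +8 — the shift increases by 1 each position. Letter i (0-indexed) is shifted by i+5, so successive shifts are 5, 6, 7, ….
On sketch: s+5=x, k+6=q, e+7=l, t+8=b, c+9=l, h+10=r.

xqlblr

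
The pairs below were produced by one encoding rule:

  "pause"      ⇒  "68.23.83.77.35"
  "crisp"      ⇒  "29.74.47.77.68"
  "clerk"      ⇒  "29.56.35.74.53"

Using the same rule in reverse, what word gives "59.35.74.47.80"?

merit

p(#16)→68 and a(#1)→23: differences scale by 3, so n = 3·pos + 20. The formula is n = 3×(alphabet index, a=1) + 20.
Decoding 59.35.74.47.80: 59→(59−20)÷3=13=m, 35→(35−20)÷3=5=e, 74→(74−20)÷3=18=r, 47→(47−20)÷3=9=i, 80→(80−20)÷3=20=t.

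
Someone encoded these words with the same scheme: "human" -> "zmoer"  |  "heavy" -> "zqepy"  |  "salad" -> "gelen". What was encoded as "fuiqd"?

joker

h(7)→z(25) and u(20)→m(12) fit y≡3x+4 (mod 26); the inverse of 3 mod 26 is 9. This is an affine cipher: with a=0,…,z=25, each position x becomes (3x+4) mod 26.
Decoding fuiqd: f(5)→9·(5−4)≡9=j; u(20)→9·(20−4)≡14=o; i(8)→9·(8−4)≡10=k; q(16)→9·(16−4)≡4=e; d(3)→9·(3−4)≡17=r (all mod 26).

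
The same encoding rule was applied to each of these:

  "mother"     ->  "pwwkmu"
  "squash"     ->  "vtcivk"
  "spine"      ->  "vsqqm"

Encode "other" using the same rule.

wwkmu

The shift depends on letter class: consonant m→p is +3, but vowel o→w is +8. The rule splits by letter class: vowels +8, consonants +3.
For other: o(vowel)+8=w, t(cons)+3=w, h(cons)+3=k, e(vowel)+8=m, r(cons)+3=u.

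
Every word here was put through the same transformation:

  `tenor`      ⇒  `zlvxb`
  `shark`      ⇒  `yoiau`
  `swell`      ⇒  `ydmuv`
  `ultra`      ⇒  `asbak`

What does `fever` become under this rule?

lldnb

Each letter shifts forward by (position + 6), i.e. 6, 7, 8, … — the shift grows by one for each successive letter.
Applying it to fever: f+6=l, e+7=l, v+8=d, e+9=n, r+10=b.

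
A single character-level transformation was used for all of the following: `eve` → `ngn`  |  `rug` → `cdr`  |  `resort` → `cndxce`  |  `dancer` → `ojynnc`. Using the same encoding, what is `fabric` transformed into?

The shift depends on letter class: consonant v→g is +11, but vowel e→n is +9. The rule splits by letter class: vowels +9, consonants +11.
For fabric: f(cons)+11=q, a(vowel)+9=j, b(cons)+11=m, r(cons)+11=c, i(vowel)+9=r, c(cons)+11=n.

qjmcrn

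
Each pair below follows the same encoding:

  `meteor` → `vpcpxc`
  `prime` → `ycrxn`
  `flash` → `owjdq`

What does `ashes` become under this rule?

jdqpb

Shifts by position in meteor: pos 0: m→v (+9), pos 1: e→p (+11), pos 2: t→c (+9), pos 3: e→p (+11) — repeating every 2. A repeating key of period 2 is used — shifts +9, +11 over and over.
On ashes: a+9=j, s+11=d, h+9=q, e+11=p, s+9=b.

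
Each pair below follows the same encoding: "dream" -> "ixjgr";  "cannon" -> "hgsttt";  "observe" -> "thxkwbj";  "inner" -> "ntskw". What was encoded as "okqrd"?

It's a Vigenère-style cipher with numeric key [5,6]: position i shifts by key[i mod 2].
Reversing it on okqrd: o−5=j, k−6=e, q−5=l, r−6=l, d−5=y.

jelly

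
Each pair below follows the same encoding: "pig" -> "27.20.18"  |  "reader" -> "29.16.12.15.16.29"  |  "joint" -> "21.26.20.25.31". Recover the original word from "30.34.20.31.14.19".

switch

p is letter #16 and maps to 27: an offset of 11. The number is (letter's place in the alphabet, a=1) + 11.
Decoding 30.34.20.31.14.19: 30→(30−11)÷1=19=s, 34→(34−11)÷1=23=w, 20→(20−11)÷1=9=i, 31→(31−11)÷1=20=t, 14→(14−11)÷1=3=c, 19→(19−11)÷1=8=h.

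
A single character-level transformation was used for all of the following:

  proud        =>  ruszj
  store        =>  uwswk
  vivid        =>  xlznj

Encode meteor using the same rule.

In proud: p→r is +2, r→u is +3, o→s is +4, u→z is +5 — the shift increases by 1 each position. Each letter shifts forward by (position + 2), i.e. 2, 3, 4, … — the shift grows by one for each successive letter.
Applying it to meteor: m+2=o, e+3=h, t+4=x, e+5=j, o+6=u, r+7=y.

ohxjuy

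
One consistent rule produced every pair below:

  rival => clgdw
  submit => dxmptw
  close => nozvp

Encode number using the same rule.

yxxepu

The shifts repeat in a cycle of length 2: positions 0,1,… shift by +11, +3, then the pattern repeats.
On number: n+11=y, u+3=x, m+11=x, b+3=e, e+11=p, r+3=u.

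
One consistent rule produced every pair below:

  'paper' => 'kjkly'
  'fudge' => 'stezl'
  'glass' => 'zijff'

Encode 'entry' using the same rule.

lwmyv

This is an affine cipher: with a=0,…,z=25, each position x becomes (7x+9) mod 26.
On entry: e(4)→7·4+9≡11=l; n(13)→7·13+9≡22=w; t(19)→7·19+9≡12=m; r(17)→7·17+9≡24=y; y(24)→7·24+9≡21=v (all mod 26).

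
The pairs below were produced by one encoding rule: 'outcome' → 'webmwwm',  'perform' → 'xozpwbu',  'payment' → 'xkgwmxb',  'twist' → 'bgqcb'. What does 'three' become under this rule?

brzom

Shifts by position in outcome: pos 0: o→w (+8), pos 1: u→e (+10), pos 2: t→b (+8), pos 3: c→m (+10) — repeating every 2. The shifts repeat in a cycle of length 2: positions 0,1,… shift by +8, +10, then the pattern repeats.
On three: t+8=b, h+10=r, r+8=z, e+10=o, e+8=m.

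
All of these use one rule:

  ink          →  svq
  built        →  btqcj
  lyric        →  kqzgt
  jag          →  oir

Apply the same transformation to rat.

Read the word backwards and shift each letter +8.
On rat: reverse → tar; then shift: t+8=b, a+8=i, r+8=z.

biz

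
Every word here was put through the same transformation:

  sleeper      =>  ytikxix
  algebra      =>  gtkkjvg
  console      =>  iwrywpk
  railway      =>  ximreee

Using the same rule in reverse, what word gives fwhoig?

zodiac

Shifts by position in sleeper: pos 0: s→y (+6), pos 1: l→t (+8), pos 2: e→i (+4), pos 3: e→k (+6), pos 4: p→x (+8), pos 5: e→i (+4) — repeating every 3. It's a Vigenère-style cipher with numeric key [6,8,4]: position i shifts by key[i mod 3].
Decoding fwhoig: f−6=z, w−8=o, h−4=d, o−6=i, i−8=a, g−4=c.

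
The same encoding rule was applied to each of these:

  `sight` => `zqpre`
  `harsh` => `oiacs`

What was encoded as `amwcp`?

tense

In sight: s→z is +7, i→q is +8, g→p is +9, h→r is +10 — the shift increases by 1 each position. The shift increases by 1 at each position, starting from +7: 7, 8, 9, ….
Undoing it on amwcp: a−7=t, m−8=e, w−9=n, c−10=s, p−11=e.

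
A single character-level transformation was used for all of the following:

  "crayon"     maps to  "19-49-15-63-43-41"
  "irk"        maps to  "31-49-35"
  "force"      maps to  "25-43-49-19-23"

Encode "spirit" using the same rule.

The formula is n = 2×(alphabet index, a=1) + 13.
Applying it to spirit: s=19→51, p=16→45, i=9→31, r=18→49, i=9→31, t=20→53.

51-45-31-49-31-53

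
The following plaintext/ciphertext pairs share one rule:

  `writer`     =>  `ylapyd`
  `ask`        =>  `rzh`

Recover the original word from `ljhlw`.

The output letters match the input read backwards, each shifted +7: writer reversed is retirw. The word is reversed, then every letter is shifted forward by 7.
Undoing it on ljhlw: shift back: l−7=e, j−7=c, h−7=a, l−7=e, w−7=p → ecaep; then reverse → peace.

peace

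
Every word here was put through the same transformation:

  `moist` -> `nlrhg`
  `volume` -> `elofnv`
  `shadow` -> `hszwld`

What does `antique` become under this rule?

zmgrjfv

Each pair mirrors across the alphabet (m↔n, o↔l, i↔r): positions sum to 25. This is the alphabet-reversal cipher (Atbash): a becomes z, b becomes y, etc.
Applying it to antique: a↔z, n↔m, t↔g, i↔r, q↔j, u↔f, e↔v.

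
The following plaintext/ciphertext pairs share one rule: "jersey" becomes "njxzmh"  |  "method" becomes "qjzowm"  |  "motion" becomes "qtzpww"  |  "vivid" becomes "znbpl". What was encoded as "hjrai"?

In jersey: j→n is +4, e→j is +5, r→x is +6, s→z is +7 — the shift increases by 1 each position. Each letter shifts forward by (position + 4), i.e. 4, 5, 6, … — the shift grows by one for each successive letter.
Reversing it on hjrai: h−4=d, j−5=e, r−6=l, a−7=t, i−8=a.

delta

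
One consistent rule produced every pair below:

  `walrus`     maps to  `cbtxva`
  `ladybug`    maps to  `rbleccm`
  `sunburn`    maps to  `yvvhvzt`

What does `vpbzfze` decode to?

pottery

The shifts repeat in a cycle of length 3: positions 0,1,… shift by +6, +1, +8, then the pattern repeats.
Undoing it on vpbzfze: v−6=p, p−1=o, b−8=t, z−6=t, f−1=e, z−8=r, e−6=y.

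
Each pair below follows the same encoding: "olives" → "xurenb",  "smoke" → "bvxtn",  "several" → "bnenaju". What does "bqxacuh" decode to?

Compare letters: o→x is +9, l→u is +9, i→r is +9 — a constant shift. Each letter is shifted forward by 9 in the alphabet (a Caesar shift of +9).
Decoding bqxacuh: b−9=s, q−9=h, x−9=o, a−9=r, c−9=t, u−9=l, h−9=y.

shortly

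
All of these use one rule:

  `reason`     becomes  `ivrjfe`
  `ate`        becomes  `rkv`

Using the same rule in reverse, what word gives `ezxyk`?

night

Compare letters: r→i is +17, e→v is +17, a→r is +17 — a constant shift. Every letter moves 17 places later in the alphabet, wrapping around z→a.
Undoing it on ezxyk: e−17=n, z−17=i, x−17=g, y−17=h, k−17=t.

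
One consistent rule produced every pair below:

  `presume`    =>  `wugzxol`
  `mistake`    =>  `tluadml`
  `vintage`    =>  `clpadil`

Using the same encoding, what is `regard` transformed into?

yhihuf

The shifts repeat in a cycle of length 3: positions 0,1,… shift by +7, +3, +2, then the pattern repeats.
Applying it to regard: r+7=y, e+3=h, g+2=i, a+7=h, r+3=u, d+2=f.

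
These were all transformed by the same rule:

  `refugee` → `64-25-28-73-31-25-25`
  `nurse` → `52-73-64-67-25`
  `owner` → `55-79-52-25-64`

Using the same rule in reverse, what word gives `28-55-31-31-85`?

r(#18)→64 and e(#5)→25: differences scale by 3, so n = 3·pos + 10. With a=1..z=26, the number is 3·pos + 10.
Reversing it on 28-55-31-31-85: 28→(28−10)÷3=6=f, 55→(55−10)÷3=15=o, 31→(31−10)÷3=7=g, 31→(31−10)÷3=7=g, 85→(85−10)÷3=25=y.

foggy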